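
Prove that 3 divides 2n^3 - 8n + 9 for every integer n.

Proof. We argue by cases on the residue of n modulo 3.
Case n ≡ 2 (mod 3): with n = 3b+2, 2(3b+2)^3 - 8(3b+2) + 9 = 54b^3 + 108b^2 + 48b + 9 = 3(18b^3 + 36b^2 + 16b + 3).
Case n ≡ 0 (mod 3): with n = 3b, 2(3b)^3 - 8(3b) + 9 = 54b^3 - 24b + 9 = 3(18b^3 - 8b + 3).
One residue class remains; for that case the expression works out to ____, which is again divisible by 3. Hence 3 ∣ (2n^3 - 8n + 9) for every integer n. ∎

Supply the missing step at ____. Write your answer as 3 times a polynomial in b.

3(18b^3 + 18b^2 - 2b + 1)

Only n ≡ 1 (mod 3) is unaccounted for. Put n = 3b+1:
2(3b+1)^3 - 8(3b+1) + 9 expands to 54b^3 + 54b^2 - 6b + 3,
and factoring out 3 leaves 3(18b^3 + 18b^2 - 2b + 1).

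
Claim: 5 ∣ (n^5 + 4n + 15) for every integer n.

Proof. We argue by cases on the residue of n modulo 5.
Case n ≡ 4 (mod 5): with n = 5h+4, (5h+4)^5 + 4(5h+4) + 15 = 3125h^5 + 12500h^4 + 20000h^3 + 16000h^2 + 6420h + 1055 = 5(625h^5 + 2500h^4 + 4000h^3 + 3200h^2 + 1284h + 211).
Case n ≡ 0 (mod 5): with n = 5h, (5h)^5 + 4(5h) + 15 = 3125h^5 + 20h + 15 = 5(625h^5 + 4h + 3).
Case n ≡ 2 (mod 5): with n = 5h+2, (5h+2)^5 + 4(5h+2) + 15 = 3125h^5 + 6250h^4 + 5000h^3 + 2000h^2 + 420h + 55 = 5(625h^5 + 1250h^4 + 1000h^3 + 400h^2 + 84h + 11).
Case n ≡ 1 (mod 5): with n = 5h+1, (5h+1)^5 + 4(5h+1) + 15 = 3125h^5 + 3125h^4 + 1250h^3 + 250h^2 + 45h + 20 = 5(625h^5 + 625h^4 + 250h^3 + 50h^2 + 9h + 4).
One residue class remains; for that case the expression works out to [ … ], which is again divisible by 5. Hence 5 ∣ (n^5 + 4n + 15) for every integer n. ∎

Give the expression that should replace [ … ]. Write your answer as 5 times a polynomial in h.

5(625h^5 + 1875h^4 + 2250h^3 + 1350h^2 + 409h + 54)

The residues treated are {4, 0, 2, 1}, so the missing case is n ≡ 3 (mod 5); write n = 5h+3.
Then (5h+3)^5 + 4(5h+3) + 15 = 3125h^5 + 9375h^4 + 11250h^3 + 6750h^2 + 2045h + 270 = 5(625h^5 + 1875h^4 + 2250h^3 + 1350h^2 + 409h + 54).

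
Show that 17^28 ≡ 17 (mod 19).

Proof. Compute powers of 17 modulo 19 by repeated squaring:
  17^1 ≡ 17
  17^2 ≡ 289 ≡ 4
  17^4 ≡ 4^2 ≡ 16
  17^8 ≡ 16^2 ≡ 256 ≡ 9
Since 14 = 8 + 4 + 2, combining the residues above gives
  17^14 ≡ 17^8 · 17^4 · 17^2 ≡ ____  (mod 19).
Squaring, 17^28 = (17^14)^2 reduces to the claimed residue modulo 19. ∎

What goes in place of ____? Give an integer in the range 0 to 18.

6

Multiply the listed residues: 9 · 16 · 4 = 144 → 576.
Reducing modulo 19: 576 = 30·19 + 6, so 17^14 ≡ 6.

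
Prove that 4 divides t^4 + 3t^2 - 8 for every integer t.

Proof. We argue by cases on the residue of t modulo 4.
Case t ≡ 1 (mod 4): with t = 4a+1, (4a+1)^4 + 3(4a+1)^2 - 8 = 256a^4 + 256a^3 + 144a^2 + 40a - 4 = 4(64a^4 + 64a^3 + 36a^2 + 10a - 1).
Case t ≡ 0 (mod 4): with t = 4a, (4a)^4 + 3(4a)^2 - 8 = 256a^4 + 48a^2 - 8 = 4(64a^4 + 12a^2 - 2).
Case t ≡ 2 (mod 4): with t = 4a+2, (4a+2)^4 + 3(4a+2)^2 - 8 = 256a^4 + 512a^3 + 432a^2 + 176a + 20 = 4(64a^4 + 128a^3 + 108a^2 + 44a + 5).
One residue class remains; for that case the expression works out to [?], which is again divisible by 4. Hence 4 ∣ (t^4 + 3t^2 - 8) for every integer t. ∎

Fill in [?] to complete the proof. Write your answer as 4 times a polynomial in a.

4(64a^4 + 192a^3 + 228a^2 + 126a + 25)

Only t ≡ 3 (mod 4) is unaccounted for. Put t = 4a+3:
(4a+3)^4 + 3(4a+3)^2 - 8 expands to 256a^4 + 768a^3 + 912a^2 + 504a + 100,
and factoring out 4 leaves 4(64a^4 + 192a^3 + 228a^2 + 126a + 25).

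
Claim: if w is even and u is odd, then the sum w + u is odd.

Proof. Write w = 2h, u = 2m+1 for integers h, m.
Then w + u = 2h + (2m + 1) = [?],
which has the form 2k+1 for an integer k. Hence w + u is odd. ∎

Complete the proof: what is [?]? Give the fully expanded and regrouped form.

2(h + m) + 1

2h + (2m + 1) = 2h + 2m + 1
= 2(h + m) + 1.
Since h + m is an integer, the sum is of the form 2k+1 for an integer k.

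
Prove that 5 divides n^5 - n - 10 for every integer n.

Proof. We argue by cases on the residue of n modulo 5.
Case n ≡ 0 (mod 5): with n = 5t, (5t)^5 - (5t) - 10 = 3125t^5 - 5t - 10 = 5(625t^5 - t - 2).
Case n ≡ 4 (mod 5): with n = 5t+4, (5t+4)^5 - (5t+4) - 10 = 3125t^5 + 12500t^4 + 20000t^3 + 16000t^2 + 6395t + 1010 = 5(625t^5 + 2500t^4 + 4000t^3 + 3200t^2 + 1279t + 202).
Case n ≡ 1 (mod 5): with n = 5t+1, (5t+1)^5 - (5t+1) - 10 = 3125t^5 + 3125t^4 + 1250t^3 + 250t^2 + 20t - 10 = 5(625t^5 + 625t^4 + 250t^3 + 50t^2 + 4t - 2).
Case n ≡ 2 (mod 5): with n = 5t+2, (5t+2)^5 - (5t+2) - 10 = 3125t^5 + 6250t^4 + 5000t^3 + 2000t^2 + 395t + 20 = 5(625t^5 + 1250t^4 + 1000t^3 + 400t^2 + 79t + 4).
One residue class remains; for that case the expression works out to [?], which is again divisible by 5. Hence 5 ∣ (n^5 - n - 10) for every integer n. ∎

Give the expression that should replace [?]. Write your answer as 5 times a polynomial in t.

The residues treated are {0, 4, 1, 2}, so the missing case is n ≡ 3 (mod 5); write n = 5t+3.
Then (5t+3)^5 - (5t+3) - 10 = 3125t^5 + 9375t^4 + 11250t^3 + 6750t^2 + 2020t + 230 = 5(625t^5 + 1875t^4 + 2250t^3 + 1350t^2 + 404t + 46).

5(625t^5 + 1875t^4 + 2250t^3 + 1350t^2 + 404t + 46)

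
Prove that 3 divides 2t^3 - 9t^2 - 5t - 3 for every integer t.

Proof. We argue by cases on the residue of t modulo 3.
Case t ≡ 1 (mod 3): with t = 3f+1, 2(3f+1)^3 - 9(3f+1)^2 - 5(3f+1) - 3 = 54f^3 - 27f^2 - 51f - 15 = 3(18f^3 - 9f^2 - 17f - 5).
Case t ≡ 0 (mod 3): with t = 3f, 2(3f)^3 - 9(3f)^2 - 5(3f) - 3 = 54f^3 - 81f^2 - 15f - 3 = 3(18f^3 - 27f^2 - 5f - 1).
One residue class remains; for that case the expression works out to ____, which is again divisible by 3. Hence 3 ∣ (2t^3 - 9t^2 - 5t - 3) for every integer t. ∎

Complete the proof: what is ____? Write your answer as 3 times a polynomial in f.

3(18f^3 + 9f^2 - 17f - 11)

The residues treated are {1, 0}, so the missing case is t ≡ 2 (mod 3); write t = 3f+2.
Then 2(3f+2)^3 - 9(3f+2)^2 - 5(3f+2) - 3 = 54f^3 + 27f^2 - 51f - 33 = 3(18f^3 + 9f^2 - 17f - 11).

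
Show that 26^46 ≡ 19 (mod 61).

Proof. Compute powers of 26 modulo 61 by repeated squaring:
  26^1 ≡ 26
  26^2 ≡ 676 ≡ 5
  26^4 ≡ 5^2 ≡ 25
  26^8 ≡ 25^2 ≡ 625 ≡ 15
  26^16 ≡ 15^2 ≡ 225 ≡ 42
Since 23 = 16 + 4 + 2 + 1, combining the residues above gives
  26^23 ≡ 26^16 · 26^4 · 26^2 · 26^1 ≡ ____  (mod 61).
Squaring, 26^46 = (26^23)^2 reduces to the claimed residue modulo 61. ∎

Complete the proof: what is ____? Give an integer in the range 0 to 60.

Multiply the listed residues: 42 · 25 · 5 · 26 = 1050 → 5250 → 136500.
Reducing modulo 61: 136500 = 2237·61 + 43, so 26^23 ≡ 43.

43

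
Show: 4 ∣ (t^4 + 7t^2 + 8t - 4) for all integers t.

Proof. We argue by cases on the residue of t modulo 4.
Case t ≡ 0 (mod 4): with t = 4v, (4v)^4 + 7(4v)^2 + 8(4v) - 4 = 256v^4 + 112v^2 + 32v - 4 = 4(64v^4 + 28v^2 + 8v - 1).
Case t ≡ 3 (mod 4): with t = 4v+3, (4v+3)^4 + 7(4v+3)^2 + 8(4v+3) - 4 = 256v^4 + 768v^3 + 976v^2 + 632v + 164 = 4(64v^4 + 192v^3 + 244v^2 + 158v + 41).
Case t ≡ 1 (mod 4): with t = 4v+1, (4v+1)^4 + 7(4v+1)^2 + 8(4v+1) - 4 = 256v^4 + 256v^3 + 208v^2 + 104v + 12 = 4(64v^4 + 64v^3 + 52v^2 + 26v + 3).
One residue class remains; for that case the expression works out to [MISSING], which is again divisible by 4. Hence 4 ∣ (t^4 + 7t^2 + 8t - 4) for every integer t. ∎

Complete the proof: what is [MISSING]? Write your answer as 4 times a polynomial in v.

4(64v^4 + 128v^3 + 124v^2 + 68v + 14)

The residues treated are {0, 3, 1}, so the missing case is t ≡ 2 (mod 4); write t = 4v+2.
Then (4v+2)^4 + 7(4v+2)^2 + 8(4v+2) - 4 = 256v^4 + 512v^3 + 496v^2 + 272v + 56 = 4(64v^4 + 128v^3 + 124v^2 + 68v + 14).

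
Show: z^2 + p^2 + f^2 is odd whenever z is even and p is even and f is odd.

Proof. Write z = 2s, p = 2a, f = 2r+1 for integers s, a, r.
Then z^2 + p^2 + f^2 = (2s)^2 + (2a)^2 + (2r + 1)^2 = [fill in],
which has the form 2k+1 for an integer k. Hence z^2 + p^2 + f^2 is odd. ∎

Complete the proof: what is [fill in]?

2(2a^2 + 2r^2 + 2r + 2s^2) + 1

Expanding: (2s)^2 + (2a)^2 + (2r + 1)^2 = 4a^2 + 4r^2 + 4r + 4s^2 + 1.
Every term except the constant is even, so this is 2(2a^2 + 2r^2 + 2r + 2s^2) + 1,
and 2a^2 + 2r^2 + 2r + 2s^2 ∈ ℤ gives the required form.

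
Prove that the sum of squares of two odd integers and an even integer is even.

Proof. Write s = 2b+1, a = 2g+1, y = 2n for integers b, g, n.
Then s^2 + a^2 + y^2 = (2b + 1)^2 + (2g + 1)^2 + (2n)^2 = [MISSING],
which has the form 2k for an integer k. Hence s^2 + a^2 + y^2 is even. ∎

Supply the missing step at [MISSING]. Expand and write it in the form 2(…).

Expanding: (2b + 1)^2 + (2g + 1)^2 + (2n)^2 = 4b^2 + 4b + 4g^2 + 4g + 4n^2 + 2.
Every term is even; pulling out the factor of 2 gives 2(2b^2 + 2b + 2g^2 + 2g + 2n^2 + 1).

2(2b^2 + 2b + 2g^2 + 2g + 2n^2 + 1)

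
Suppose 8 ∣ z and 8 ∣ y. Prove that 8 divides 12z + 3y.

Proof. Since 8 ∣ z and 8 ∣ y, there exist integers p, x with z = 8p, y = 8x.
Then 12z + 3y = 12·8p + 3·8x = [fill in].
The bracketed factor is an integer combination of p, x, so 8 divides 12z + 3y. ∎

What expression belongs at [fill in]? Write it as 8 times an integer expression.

8(12p + 3x)

Each term has a factor of 8: 12·8p + 3·8x = 8·(12p + 3x).
Since 12p + 3x is an integer, 8 ∣ (12z + 3y).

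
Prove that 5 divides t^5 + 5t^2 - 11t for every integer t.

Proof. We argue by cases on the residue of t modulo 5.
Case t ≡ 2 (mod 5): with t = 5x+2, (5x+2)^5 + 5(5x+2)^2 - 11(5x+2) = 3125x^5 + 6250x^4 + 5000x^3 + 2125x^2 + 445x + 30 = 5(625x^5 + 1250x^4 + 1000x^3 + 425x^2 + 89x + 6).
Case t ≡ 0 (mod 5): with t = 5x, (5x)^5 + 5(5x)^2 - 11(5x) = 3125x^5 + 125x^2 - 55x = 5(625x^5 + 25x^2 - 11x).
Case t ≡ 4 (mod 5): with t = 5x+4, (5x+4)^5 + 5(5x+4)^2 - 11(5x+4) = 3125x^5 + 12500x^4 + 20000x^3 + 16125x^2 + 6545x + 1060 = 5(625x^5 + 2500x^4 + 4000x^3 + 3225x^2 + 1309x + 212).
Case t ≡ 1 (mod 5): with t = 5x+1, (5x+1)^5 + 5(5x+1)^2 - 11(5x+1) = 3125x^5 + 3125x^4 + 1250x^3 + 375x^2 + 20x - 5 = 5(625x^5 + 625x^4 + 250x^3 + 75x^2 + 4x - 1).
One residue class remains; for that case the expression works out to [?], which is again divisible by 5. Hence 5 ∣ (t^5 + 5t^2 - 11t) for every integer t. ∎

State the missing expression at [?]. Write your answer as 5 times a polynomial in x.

5(625x^5 + 1875x^4 + 2250x^3 + 1375x^2 + 424x + 51)

Only t ≡ 3 (mod 5) is unaccounted for. Put t = 5x+3:
(5x+3)^5 + 5(5x+3)^2 - 11(5x+3) expands to 3125x^5 + 9375x^4 + 11250x^3 + 6875x^2 + 2120x + 255,
and factoring out 5 leaves 5(625x^5 + 1875x^4 + 2250x^3 + 1375x^2 + 424x + 51).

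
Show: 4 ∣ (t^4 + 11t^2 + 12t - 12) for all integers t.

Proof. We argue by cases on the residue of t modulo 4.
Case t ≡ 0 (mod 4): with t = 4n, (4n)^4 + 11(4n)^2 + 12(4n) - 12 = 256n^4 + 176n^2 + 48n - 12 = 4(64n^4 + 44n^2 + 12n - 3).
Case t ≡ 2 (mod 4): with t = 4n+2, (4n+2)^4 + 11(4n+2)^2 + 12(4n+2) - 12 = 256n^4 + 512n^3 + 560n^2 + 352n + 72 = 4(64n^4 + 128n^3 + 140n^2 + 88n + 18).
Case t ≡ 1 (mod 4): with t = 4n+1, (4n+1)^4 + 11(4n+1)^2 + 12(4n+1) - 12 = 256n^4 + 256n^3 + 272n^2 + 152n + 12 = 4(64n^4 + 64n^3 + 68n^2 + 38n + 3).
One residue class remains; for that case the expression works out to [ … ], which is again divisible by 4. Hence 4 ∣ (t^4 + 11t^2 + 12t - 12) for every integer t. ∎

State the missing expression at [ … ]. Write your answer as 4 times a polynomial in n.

Only t ≡ 3 (mod 4) is unaccounted for. Put t = 4n+3:
(4n+3)^4 + 11(4n+3)^2 + 12(4n+3) - 12 expands to 256n^4 + 768n^3 + 1040n^2 + 744n + 204,
and factoring out 4 leaves 4(64n^4 + 192n^3 + 260n^2 + 186n + 51).

4(64n^4 + 192n^3 + 260n^2 + 186n + 51)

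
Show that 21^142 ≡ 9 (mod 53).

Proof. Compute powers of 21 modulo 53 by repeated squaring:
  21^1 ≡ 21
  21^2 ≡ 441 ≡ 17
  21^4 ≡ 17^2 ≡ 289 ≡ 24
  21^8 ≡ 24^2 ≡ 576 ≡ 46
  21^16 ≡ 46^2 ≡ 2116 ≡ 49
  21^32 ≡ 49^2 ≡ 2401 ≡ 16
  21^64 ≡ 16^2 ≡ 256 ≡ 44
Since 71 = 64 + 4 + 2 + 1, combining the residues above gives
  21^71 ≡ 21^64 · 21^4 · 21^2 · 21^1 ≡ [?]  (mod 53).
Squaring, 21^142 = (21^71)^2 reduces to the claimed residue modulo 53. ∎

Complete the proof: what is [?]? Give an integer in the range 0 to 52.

21^64 · 21^4 · 21^2 · 21^1 ≡ 44 · 24 · 17 · 21 = 376992.
376992 mod 53 = 3, so 21^71 ≡ 3 (mod 53).

3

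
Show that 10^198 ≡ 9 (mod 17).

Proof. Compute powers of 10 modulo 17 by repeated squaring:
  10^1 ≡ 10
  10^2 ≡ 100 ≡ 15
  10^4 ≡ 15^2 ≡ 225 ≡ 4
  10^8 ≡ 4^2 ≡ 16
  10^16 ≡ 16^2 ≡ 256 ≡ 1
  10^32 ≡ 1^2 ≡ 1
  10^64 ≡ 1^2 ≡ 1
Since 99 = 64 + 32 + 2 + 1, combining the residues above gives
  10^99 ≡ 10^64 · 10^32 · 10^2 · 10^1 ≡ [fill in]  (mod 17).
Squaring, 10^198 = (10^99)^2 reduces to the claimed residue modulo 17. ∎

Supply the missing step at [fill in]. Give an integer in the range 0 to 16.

Multiply the listed residues: 1 · 1 · 15 · 10 = 1 → 15 → 150.
Reducing modulo 17: 150 = 8·17 + 14, so 10^99 ≡ 14.

14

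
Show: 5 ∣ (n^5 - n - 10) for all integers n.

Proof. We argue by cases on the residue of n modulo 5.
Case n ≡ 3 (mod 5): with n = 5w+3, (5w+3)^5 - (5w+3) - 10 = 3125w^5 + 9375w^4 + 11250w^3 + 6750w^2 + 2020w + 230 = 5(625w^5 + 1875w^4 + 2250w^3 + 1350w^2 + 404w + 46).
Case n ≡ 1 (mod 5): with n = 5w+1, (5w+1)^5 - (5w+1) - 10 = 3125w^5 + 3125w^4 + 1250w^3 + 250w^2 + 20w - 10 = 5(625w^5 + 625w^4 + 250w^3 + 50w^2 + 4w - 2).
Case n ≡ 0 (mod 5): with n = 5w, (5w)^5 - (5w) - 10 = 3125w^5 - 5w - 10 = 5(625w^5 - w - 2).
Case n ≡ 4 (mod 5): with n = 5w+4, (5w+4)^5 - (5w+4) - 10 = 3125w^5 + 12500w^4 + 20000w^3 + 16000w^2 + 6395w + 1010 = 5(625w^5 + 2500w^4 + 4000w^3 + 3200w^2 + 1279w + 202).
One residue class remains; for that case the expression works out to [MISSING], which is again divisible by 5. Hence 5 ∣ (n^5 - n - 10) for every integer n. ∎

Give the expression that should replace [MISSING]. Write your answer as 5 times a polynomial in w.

Only n ≡ 2 (mod 5) is unaccounted for. Put n = 5w+2:
(5w+2)^5 - (5w+2) - 10 expands to 3125w^5 + 6250w^4 + 5000w^3 + 2000w^2 + 395w + 20,
and factoring out 5 leaves 5(625w^5 + 1250w^4 + 1000w^3 + 400w^2 + 79w + 4).

5(625w^5 + 1250w^4 + 1000w^3 + 400w^2 + 79w + 4)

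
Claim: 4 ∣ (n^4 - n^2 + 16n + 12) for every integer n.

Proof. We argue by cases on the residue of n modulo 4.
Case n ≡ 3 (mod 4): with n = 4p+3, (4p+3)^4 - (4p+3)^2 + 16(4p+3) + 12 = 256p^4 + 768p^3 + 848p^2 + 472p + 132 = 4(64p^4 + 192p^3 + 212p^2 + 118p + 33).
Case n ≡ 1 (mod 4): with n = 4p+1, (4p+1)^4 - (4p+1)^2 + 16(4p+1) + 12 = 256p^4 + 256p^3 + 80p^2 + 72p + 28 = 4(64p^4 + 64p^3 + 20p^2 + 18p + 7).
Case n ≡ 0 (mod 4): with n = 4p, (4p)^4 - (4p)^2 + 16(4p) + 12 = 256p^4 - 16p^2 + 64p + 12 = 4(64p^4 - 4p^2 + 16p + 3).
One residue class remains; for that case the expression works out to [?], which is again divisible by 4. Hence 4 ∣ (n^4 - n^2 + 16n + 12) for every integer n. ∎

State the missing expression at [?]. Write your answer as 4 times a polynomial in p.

The residues treated are {3, 1, 0}, so the missing case is n ≡ 2 (mod 4); write n = 4p+2.
Then (4p+2)^4 - (4p+2)^2 + 16(4p+2) + 12 = 256p^4 + 512p^3 + 368p^2 + 176p + 56 = 4(64p^4 + 128p^3 + 92p^2 + 44p + 14).

4(64p^4 + 128p^3 + 92p^2 + 44p + 14)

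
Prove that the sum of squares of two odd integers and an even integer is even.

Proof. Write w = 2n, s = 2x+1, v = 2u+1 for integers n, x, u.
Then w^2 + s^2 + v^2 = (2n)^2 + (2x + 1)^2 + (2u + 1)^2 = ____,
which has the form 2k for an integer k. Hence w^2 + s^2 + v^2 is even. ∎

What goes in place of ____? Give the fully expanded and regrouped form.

2(2n^2 + 2u^2 + 2u + 2x^2 + 2x + 1)

Expanding: (2n)^2 + (2x + 1)^2 + (2u + 1)^2 = 4n^2 + 4u^2 + 4u + 4x^2 + 4x + 2.
Every term is even; pulling out the factor of 2 gives 2(2n^2 + 2u^2 + 2u + 2x^2 + 2x + 1).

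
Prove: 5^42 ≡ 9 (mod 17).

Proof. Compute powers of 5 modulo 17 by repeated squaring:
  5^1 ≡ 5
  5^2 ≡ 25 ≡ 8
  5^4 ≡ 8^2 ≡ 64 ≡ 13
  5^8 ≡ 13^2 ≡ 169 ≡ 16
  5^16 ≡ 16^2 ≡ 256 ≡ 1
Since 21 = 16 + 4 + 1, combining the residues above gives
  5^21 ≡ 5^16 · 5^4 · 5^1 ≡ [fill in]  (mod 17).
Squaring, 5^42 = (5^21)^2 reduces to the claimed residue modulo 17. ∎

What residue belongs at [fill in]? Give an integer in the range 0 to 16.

Multiply the listed residues: 1 · 13 · 5 = 13 → 65.
Reducing modulo 17: 65 = 3·17 + 14, so 5^21 ≡ 14.

14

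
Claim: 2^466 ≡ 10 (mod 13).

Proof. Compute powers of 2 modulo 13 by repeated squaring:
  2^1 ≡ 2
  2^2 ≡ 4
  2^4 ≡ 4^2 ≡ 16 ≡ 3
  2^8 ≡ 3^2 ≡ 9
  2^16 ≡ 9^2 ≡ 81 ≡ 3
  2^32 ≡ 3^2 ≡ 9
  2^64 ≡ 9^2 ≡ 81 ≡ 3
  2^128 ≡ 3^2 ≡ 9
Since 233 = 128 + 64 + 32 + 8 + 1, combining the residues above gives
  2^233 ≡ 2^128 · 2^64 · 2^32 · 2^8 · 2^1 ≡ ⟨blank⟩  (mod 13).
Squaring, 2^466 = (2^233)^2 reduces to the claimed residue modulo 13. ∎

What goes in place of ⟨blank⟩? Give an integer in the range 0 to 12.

Multiply the listed residues: 9 · 3 · 9 · 9 · 2 = 27 → 243 → 2187 → 4374.
Reducing modulo 13: 4374 = 336·13 + 6, so 2^233 ≡ 6.

6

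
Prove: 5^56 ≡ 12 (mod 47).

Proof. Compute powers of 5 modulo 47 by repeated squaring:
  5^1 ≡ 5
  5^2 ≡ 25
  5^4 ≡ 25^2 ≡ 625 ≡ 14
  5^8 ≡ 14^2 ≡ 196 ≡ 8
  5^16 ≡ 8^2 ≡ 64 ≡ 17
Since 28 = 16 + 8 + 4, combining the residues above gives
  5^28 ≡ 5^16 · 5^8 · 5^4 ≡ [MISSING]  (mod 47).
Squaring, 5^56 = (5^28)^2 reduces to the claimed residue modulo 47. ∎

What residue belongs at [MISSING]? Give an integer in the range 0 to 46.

24

Multiply the listed residues: 17 · 8 · 14 = 136 → 1904.
Reducing modulo 47: 1904 = 40·47 + 24, so 5^28 ≡ 24.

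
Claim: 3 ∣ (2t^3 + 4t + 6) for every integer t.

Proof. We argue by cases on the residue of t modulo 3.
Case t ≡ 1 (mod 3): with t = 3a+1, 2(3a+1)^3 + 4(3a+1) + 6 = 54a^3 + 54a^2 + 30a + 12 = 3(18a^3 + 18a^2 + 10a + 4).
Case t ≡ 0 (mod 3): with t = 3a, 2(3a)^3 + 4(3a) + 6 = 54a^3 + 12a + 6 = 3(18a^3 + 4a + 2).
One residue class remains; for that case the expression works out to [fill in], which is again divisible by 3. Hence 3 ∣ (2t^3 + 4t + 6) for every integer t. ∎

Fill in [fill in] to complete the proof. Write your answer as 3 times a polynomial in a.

Only t ≡ 2 (mod 3) is unaccounted for. Put t = 3a+2:
2(3a+2)^3 + 4(3a+2) + 6 expands to 54a^3 + 108a^2 + 84a + 30,
and factoring out 3 leaves 3(18a^3 + 36a^2 + 28a + 10).

3(18a^3 + 36a^2 + 28a + 10)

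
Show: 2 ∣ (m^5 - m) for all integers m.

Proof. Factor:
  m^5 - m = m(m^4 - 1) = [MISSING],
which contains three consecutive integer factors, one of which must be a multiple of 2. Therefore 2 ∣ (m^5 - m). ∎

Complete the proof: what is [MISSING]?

(m - 1)m(m + 1)(m^2 + 1)

m^4 - 1 = (m^2 - 1)(m^2 + 1), and m^2 - 1 = (m-1)(m+1).
So m(m^4 - 1) = (m - 1)m(m + 1)(m^2 + 1).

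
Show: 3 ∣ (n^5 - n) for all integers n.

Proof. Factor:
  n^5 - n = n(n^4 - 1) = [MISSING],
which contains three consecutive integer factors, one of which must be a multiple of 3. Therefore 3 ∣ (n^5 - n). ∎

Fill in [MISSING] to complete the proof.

n^4 - 1 = (n^2 - 1)(n^2 + 1), and n^2 - 1 = (n-1)(n+1).
So n(n^4 - 1) = (n - 1)n(n + 1)(n^2 + 1).

(n - 1)n(n + 1)(n^2 + 1)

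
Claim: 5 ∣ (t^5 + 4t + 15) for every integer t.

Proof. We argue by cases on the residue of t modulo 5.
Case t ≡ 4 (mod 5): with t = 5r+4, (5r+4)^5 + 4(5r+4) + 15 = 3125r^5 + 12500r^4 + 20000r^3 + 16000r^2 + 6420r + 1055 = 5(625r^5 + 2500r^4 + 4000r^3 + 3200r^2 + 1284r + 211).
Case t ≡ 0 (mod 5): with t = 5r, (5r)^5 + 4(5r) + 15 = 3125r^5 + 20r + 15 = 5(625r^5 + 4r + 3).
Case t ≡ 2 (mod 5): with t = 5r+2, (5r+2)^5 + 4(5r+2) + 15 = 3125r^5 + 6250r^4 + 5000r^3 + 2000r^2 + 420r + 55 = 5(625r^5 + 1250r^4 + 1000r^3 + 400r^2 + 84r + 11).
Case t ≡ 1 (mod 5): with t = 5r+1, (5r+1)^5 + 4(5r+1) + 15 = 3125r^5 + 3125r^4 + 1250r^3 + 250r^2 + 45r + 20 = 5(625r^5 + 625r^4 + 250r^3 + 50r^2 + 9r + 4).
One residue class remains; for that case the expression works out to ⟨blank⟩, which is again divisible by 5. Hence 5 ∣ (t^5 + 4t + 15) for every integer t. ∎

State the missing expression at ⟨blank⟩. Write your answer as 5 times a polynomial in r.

Only t ≡ 3 (mod 5) is unaccounted for. Put t = 5r+3:
(5r+3)^5 + 4(5r+3) + 15 expands to 3125r^5 + 9375r^4 + 11250r^3 + 6750r^2 + 2045r + 270,
and factoring out 5 leaves 5(625r^5 + 1875r^4 + 2250r^3 + 1350r^2 + 409r + 54).

5(625r^5 + 1875r^4 + 2250r^3 + 1350r^2 + 409r + 54)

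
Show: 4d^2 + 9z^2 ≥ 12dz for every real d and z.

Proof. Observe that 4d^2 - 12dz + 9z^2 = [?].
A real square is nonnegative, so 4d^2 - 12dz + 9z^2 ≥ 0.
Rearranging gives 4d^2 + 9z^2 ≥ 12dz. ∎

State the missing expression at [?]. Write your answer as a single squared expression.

The leading and trailing coefficients are 2^2 and 3^2, and 12 = 2·2·3, so the trinomial is (2d - 3z)^2.
Hence 4d^2 - 12dz + 9z^2 ≥ 0.

(2d - 3z)^2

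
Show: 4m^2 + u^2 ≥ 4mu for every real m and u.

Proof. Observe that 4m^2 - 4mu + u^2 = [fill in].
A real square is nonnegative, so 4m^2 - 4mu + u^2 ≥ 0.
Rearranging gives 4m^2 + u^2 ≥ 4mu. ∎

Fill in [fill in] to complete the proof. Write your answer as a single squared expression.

(2m - u)^2

4m^2 - 4mu + u^2 is a perfect-square trinomial: the outer terms are (2m)^2 and (u)^2, and the cross term is -2·2m·u.
So 4m^2 - 4mu + u^2 = (2m - u)^2 ≥ 0.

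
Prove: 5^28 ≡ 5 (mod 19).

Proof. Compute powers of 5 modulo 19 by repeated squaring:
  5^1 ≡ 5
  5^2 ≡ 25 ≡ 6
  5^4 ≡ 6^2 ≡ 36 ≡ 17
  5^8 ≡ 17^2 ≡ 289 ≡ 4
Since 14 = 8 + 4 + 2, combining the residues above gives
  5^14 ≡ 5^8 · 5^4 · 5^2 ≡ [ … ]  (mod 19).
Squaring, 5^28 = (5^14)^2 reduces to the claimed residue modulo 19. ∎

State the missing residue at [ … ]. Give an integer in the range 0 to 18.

9

5^8 · 5^4 · 5^2 ≡ 4 · 17 · 6 = 408.
408 mod 19 = 9, so 5^14 ≡ 9 (mod 19).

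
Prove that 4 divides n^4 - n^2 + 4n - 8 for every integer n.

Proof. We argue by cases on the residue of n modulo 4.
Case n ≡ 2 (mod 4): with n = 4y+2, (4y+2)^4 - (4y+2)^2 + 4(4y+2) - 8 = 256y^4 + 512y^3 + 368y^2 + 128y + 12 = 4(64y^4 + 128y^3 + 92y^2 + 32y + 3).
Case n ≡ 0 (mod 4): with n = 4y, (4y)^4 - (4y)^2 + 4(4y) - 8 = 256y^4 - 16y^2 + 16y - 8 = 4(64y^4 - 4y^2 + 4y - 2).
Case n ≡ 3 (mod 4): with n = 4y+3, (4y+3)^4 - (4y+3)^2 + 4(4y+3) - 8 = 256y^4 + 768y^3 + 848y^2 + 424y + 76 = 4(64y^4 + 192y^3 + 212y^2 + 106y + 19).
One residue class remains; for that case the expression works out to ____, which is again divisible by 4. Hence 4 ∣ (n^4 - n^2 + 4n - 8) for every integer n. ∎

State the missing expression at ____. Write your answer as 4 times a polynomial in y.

4(64y^4 + 64y^3 + 20y^2 + 6y - 1)

The residues treated are {2, 0, 3}, so the missing case is n ≡ 1 (mod 4); write n = 4y+1.
Then (4y+1)^4 - (4y+1)^2 + 4(4y+1) - 8 = 256y^4 + 256y^3 + 80y^2 + 24y - 4 = 4(64y^4 + 64y^3 + 20y^2 + 6y - 1).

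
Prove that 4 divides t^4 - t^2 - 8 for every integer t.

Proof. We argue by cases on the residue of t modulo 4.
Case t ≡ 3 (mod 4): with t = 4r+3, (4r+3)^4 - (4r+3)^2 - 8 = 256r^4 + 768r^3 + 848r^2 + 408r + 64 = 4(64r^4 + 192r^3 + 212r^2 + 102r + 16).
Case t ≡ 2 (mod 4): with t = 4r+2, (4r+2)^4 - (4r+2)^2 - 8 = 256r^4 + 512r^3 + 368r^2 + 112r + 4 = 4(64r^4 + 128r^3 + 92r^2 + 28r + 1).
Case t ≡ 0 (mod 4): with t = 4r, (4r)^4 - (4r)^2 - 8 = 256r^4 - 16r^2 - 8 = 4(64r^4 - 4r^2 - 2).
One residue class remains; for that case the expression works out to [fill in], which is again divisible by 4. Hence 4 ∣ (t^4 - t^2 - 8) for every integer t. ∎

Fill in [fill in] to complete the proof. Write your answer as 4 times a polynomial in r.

4(64r^4 + 64r^3 + 20r^2 + 2r - 2)

Only t ≡ 1 (mod 4) is unaccounted for. Put t = 4r+1:
(4r+1)^4 - (4r+1)^2 - 8 expands to 256r^4 + 256r^3 + 80r^2 + 8r - 8,
and factoring out 4 leaves 4(64r^4 + 64r^3 + 20r^2 + 2r - 2).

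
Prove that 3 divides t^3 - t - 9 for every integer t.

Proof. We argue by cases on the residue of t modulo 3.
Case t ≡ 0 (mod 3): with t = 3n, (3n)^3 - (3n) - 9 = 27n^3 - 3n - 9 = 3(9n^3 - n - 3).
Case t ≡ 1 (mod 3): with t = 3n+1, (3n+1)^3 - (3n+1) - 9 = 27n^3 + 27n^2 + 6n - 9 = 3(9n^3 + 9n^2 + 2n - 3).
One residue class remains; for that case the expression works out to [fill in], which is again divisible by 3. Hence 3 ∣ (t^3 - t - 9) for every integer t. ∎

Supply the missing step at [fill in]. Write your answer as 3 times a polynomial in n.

3(9n^3 + 18n^2 + 11n - 1)

The residues treated are {0, 1}, so the missing case is t ≡ 2 (mod 3); write t = 3n+2.
Then (3n+2)^3 - (3n+2) - 9 = 27n^3 + 54n^2 + 33n - 3 = 3(9n^3 + 18n^2 + 11n - 1).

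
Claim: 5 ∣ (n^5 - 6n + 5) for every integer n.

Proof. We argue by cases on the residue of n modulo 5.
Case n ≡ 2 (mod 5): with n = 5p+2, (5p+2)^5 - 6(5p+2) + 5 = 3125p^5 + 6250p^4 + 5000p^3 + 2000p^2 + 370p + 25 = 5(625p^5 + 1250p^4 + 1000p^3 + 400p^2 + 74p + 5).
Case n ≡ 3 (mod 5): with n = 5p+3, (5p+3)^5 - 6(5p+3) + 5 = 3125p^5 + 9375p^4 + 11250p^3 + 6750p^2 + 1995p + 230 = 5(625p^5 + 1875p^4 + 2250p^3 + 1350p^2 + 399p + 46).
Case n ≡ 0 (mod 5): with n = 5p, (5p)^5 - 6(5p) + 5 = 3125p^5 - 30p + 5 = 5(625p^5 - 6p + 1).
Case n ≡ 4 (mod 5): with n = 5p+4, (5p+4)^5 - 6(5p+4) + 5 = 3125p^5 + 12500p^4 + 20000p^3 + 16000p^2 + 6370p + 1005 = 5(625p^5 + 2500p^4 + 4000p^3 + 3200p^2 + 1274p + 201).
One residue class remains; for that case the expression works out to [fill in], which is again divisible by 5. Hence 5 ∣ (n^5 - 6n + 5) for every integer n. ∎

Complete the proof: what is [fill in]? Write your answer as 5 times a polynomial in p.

The residues treated are {2, 3, 0, 4}, so the missing case is n ≡ 1 (mod 5); write n = 5p+1.
Then (5p+1)^5 - 6(5p+1) + 5 = 3125p^5 + 3125p^4 + 1250p^3 + 250p^2 - 5p = 5(625p^5 + 625p^4 + 250p^3 + 50p^2 - p).

5(625p^5 + 625p^4 + 250p^3 + 50p^2 - p)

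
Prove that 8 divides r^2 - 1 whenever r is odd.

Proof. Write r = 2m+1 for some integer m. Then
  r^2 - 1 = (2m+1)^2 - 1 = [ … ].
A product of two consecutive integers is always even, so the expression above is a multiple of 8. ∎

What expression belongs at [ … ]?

(2m+1)^2 - 1 = 4m^2 + 4m + 1 - 1 = 4m^2 + 4m = 4m(m+1).
Since m and m+1 are consecutive, m(m+1) is even, and 4·(even) is a multiple of 8.

4m(m + 1)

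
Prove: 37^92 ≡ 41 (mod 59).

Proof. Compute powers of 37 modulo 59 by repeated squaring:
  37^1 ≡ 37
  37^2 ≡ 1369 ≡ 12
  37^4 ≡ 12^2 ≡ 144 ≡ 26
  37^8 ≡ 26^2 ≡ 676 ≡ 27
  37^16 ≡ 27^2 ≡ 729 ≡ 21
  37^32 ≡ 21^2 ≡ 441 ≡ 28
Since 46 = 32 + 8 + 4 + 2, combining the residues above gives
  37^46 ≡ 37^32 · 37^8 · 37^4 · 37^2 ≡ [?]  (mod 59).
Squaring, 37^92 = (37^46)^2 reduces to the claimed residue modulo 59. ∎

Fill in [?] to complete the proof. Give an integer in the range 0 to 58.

49

37^32 · 37^8 · 37^4 · 37^2 ≡ 28 · 27 · 26 · 12 = 235872.
235872 mod 59 = 49, so 37^46 ≡ 49 (mod 59).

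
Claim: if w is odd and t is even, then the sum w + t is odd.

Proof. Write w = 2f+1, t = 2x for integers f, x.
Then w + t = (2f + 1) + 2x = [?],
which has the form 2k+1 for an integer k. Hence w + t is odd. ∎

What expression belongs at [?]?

(2f + 1) + 2x = 2f + 2x + 1
= 2(f + x) + 1.
Since f + x is an integer, the sum is of the form 2k+1 for an integer k.

2(f + x) + 1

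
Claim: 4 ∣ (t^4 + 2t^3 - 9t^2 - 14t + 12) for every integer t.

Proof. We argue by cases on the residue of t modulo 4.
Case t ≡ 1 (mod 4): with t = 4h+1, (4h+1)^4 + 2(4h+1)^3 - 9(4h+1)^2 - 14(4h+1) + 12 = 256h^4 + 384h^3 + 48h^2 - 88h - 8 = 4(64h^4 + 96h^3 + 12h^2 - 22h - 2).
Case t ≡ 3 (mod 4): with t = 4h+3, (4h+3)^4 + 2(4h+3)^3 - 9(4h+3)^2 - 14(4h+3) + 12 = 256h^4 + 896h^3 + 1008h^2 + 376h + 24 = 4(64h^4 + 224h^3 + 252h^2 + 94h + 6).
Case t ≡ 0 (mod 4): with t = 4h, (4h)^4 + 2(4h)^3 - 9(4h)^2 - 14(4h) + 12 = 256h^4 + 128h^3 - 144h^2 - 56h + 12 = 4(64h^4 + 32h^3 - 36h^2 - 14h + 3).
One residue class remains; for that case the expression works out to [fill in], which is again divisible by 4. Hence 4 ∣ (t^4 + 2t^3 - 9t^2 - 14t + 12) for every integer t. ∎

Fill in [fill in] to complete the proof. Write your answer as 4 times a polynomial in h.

4(64h^4 + 160h^3 + 108h^2 + 6h - 5)

Only t ≡ 2 (mod 4) is unaccounted for. Put t = 4h+2:
(4h+2)^4 + 2(4h+2)^3 - 9(4h+2)^2 - 14(4h+2) + 12 expands to 256h^4 + 640h^3 + 432h^2 + 24h - 20,
and factoring out 4 leaves 4(64h^4 + 160h^3 + 108h^2 + 6h - 5).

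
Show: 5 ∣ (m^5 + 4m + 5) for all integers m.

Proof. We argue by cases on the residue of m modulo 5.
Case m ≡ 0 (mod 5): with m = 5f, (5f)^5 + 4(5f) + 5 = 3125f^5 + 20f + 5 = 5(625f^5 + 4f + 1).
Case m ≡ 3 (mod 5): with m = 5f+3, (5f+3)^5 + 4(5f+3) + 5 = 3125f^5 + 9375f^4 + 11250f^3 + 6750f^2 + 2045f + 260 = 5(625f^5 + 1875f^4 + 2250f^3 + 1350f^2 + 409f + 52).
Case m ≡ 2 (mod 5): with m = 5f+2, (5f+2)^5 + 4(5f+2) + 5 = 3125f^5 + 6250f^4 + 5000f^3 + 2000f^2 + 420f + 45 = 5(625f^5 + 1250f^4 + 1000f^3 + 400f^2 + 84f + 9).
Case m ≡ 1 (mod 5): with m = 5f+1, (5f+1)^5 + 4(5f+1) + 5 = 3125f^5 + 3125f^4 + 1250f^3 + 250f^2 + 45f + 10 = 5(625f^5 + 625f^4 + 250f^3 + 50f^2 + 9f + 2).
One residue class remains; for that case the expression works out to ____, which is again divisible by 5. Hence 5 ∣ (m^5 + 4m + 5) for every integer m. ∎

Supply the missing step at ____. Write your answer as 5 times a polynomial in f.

5(625f^5 + 2500f^4 + 4000f^3 + 3200f^2 + 1284f + 209)

Only m ≡ 4 (mod 5) is unaccounted for. Put m = 5f+4:
(5f+4)^5 + 4(5f+4) + 5 expands to 3125f^5 + 12500f^4 + 20000f^3 + 16000f^2 + 6420f + 1045,
and factoring out 5 leaves 5(625f^5 + 2500f^4 + 4000f^3 + 3200f^2 + 1284f + 209).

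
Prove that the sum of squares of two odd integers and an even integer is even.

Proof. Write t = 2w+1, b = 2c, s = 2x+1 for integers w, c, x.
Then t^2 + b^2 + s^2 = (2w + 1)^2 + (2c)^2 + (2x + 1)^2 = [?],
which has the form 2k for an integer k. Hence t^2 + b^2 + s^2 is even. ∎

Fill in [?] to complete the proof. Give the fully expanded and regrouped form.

2(2c^2 + 2w^2 + 2w + 2x^2 + 2x + 1)

Expanding: (2w + 1)^2 + (2c)^2 + (2x + 1)^2 = 4c^2 + 4w^2 + 4w + 4x^2 + 4x + 2.
Every term is even; pulling out the factor of 2 gives 2(2c^2 + 2w^2 + 2w + 2x^2 + 2x + 1).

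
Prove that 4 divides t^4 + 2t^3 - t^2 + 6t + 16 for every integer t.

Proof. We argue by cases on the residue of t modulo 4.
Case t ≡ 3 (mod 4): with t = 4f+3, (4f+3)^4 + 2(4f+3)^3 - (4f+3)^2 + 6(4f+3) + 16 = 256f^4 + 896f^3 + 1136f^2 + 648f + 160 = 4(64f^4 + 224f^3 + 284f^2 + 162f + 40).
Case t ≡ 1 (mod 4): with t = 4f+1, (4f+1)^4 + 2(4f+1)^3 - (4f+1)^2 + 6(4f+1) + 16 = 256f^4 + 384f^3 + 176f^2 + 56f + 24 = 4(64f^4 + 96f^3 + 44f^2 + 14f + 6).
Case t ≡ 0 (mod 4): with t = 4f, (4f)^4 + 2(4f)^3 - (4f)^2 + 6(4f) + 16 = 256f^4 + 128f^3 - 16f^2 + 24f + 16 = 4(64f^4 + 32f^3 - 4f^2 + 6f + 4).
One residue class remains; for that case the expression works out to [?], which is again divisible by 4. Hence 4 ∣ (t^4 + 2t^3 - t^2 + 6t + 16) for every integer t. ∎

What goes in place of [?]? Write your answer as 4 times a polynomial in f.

Only t ≡ 2 (mod 4) is unaccounted for. Put t = 4f+2:
(4f+2)^4 + 2(4f+2)^3 - (4f+2)^2 + 6(4f+2) + 16 expands to 256f^4 + 640f^3 + 560f^2 + 232f + 56,
and factoring out 4 leaves 4(64f^4 + 160f^3 + 140f^2 + 58f + 14).

4(64f^4 + 160f^3 + 140f^2 + 58f + 14)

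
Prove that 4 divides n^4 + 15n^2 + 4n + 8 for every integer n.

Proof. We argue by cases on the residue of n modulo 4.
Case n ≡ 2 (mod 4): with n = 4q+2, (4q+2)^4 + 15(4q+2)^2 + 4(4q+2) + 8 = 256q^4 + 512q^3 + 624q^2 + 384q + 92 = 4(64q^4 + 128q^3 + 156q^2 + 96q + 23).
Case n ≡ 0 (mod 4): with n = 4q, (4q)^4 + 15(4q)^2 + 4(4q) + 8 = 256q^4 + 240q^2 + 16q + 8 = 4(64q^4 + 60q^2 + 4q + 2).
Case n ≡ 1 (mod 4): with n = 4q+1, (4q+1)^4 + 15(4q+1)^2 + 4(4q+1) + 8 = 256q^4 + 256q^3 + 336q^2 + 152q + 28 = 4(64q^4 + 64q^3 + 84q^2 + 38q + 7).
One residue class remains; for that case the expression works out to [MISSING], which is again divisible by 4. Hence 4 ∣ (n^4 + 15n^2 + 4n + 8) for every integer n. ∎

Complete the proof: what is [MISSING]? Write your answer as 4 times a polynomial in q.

4(64q^4 + 192q^3 + 276q^2 + 202q + 59)

Only n ≡ 3 (mod 4) is unaccounted for. Put n = 4q+3:
(4q+3)^4 + 15(4q+3)^2 + 4(4q+3) + 8 expands to 256q^4 + 768q^3 + 1104q^2 + 808q + 236,
and factoring out 4 leaves 4(64q^4 + 192q^3 + 276q^2 + 202q + 59).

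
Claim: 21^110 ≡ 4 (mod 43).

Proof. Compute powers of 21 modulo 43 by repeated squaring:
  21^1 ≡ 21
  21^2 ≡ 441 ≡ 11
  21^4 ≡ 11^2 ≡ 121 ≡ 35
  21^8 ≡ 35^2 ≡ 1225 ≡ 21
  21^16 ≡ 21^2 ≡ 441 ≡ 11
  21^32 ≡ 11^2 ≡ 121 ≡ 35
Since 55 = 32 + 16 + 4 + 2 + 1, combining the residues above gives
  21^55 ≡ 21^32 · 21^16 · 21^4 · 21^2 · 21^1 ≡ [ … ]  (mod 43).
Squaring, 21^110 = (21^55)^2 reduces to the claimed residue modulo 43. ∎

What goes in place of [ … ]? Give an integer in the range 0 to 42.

41

Multiply the listed residues: 35 · 11 · 35 · 11 · 21 = 385 → 13475 → 148225 → 3112725.
Reducing modulo 43: 3112725 = 72388·43 + 41, so 21^55 ≡ 41.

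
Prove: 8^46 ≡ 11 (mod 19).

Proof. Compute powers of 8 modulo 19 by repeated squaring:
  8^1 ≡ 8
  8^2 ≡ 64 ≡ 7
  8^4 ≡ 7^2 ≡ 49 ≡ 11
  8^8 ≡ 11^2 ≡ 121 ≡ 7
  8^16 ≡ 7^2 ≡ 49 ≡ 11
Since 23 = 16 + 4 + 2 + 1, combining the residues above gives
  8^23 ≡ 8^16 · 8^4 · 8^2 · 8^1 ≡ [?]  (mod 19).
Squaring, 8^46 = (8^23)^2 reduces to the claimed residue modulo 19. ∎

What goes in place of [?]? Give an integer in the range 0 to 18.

8^16 · 8^4 · 8^2 · 8^1 ≡ 11 · 11 · 7 · 8 = 6776.
6776 mod 19 = 12, so 8^23 ≡ 12 (mod 19).

12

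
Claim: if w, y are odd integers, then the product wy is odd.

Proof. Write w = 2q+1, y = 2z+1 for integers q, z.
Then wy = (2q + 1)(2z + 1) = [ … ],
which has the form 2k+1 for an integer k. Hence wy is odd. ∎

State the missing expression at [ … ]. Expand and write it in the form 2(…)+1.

2(2qz + q + z) + 1

Expanding: (2q + 1)(2z + 1) = 4qz + 2q + 2z + 1.
Every term except the constant is even, so this is 2(2qz + q + z) + 1,
and 2qz + q + z ∈ ℤ gives the required form.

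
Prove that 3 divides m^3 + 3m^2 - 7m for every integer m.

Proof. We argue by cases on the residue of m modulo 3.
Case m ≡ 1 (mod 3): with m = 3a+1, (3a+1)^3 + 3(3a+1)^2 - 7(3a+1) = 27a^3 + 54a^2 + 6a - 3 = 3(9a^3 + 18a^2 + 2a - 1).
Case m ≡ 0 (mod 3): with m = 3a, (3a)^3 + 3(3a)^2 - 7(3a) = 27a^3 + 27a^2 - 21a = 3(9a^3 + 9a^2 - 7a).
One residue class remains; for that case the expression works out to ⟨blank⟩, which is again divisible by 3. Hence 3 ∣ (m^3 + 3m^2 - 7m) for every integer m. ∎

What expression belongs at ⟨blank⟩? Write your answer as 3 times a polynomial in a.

Only m ≡ 2 (mod 3) is unaccounted for. Put m = 3a+2:
(3a+2)^3 + 3(3a+2)^2 - 7(3a+2) expands to 27a^3 + 81a^2 + 51a + 6,
and factoring out 3 leaves 3(9a^3 + 27a^2 + 17a + 2).

3(9a^3 + 27a^2 + 17a + 2)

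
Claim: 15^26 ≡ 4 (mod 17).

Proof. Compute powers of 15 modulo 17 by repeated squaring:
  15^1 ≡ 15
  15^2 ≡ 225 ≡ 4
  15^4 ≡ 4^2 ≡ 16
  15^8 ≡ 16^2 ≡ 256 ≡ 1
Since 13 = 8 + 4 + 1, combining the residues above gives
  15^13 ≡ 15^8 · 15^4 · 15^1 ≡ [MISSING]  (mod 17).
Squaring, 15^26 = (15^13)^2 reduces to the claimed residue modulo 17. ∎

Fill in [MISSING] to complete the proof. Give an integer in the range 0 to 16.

2

Multiply the listed residues: 1 · 16 · 15 = 16 → 240.
Reducing modulo 17: 240 = 14·17 + 2, so 15^13 ≡ 2.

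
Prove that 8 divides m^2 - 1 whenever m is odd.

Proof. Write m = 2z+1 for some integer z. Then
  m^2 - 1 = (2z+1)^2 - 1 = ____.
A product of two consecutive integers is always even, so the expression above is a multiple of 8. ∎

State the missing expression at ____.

4z(z + 1)

(2z+1)^2 - 1 = 4z^2 + 4z + 1 - 1 = 4z^2 + 4z = 4z(z+1).
Since z and z+1 are consecutive, z(z+1) is even, and 4·(even) is a multiple of 8.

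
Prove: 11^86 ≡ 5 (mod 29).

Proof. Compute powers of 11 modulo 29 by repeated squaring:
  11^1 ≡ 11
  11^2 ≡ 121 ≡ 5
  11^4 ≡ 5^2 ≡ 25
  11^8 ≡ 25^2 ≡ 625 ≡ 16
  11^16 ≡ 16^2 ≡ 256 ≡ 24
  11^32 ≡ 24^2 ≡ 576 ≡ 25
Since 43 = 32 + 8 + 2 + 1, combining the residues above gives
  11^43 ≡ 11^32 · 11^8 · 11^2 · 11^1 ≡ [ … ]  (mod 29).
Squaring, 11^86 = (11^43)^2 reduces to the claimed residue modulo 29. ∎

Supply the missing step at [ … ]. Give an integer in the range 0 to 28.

11^32 · 11^8 · 11^2 · 11^1 ≡ 25 · 16 · 5 · 11 = 22000.
22000 mod 29 = 18, so 11^43 ≡ 18 (mod 29).

18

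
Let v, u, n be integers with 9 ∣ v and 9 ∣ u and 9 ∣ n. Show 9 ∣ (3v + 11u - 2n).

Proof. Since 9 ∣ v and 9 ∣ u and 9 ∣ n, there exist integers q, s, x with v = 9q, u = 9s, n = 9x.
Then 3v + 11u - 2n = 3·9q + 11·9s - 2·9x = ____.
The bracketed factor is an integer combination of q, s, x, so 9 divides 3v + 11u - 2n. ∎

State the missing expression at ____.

9(3q + 11s - 2x)

Pull the common 9 out of every term: 3·9q + 11·9s - 2·9x = 9(3q + 11s - 2x).
3q + 11s - 2x is an integer, which exhibits the divisibility.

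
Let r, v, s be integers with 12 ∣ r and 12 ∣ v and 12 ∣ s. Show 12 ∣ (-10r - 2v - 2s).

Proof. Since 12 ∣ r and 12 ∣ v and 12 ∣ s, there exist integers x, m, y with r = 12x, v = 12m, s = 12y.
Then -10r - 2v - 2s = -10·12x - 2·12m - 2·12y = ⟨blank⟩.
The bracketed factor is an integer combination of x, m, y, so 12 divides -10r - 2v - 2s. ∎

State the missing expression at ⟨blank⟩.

Pull the common 12 out of every term: -10·12x - 2·12m - 2·12y = 12(-2m - 10x - 2y).
-2m - 10x - 2y is an integer, which exhibits the divisibility.

12(-2m - 10x - 2y)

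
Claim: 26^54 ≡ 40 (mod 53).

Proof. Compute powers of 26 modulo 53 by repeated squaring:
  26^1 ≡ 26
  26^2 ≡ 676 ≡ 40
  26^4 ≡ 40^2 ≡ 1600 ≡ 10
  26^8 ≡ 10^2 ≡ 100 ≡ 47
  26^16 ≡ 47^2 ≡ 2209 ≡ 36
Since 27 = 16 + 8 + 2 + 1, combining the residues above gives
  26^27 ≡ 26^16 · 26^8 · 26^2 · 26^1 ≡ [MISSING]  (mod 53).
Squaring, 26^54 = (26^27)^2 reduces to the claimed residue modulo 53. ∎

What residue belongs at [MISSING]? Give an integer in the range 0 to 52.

26^16 · 26^8 · 26^2 · 26^1 ≡ 36 · 47 · 40 · 26 = 1759680.
1759680 mod 53 = 27, so 26^27 ≡ 27 (mod 53).

27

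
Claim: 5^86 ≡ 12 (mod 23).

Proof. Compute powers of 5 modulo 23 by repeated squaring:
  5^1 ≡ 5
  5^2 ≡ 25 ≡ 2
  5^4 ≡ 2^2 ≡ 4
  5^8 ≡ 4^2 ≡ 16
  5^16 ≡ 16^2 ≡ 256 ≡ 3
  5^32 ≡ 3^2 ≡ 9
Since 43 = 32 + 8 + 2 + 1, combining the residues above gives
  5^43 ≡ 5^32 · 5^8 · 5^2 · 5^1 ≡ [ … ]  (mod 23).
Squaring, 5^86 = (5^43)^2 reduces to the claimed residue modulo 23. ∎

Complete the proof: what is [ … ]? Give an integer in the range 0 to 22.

14

5^32 · 5^8 · 5^2 · 5^1 ≡ 9 · 16 · 2 · 5 = 1440.
1440 mod 23 = 14, so 5^43 ≡ 14 (mod 23).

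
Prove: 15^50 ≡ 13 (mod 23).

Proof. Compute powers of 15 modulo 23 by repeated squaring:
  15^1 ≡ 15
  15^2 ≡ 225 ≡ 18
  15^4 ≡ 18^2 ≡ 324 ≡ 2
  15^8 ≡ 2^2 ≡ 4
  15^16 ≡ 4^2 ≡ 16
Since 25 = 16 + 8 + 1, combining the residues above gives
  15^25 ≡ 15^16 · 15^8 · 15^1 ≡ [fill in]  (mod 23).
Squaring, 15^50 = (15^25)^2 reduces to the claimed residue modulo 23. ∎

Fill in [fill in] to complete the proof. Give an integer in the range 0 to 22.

17

Multiply the listed residues: 16 · 4 · 15 = 64 → 960.
Reducing modulo 23: 960 = 41·23 + 17, so 15^25 ≡ 17.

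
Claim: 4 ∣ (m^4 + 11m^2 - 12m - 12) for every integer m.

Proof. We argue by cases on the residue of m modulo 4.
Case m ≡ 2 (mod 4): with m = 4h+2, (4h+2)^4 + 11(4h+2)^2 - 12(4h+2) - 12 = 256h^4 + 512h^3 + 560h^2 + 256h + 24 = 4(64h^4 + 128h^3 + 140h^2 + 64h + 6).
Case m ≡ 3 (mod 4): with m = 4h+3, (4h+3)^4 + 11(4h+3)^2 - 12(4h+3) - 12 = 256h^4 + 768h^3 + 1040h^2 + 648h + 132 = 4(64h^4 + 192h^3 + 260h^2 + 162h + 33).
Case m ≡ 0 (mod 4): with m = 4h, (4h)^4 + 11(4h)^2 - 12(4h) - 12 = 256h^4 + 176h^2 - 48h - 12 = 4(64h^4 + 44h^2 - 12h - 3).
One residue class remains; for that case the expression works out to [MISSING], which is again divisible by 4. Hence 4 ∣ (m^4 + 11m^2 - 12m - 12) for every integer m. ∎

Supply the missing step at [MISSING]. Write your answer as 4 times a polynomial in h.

4(64h^4 + 64h^3 + 68h^2 + 14h - 3)

The residues treated are {2, 3, 0}, so the missing case is m ≡ 1 (mod 4); write m = 4h+1.
Then (4h+1)^4 + 11(4h+1)^2 - 12(4h+1) - 12 = 256h^4 + 256h^3 + 272h^2 + 56h - 12 = 4(64h^4 + 64h^3 + 68h^2 + 14h - 3).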